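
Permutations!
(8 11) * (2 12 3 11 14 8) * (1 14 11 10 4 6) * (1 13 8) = (1 14)(2 12 3 10 4 6 13 8 11) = [0, 14, 12, 10, 6, 5, 13, 7, 11, 9, 4, 2, 3, 8, 1]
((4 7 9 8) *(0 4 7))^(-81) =(9)(0 4)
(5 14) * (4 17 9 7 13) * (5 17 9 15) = (4 9 7 13)(5 14 17 15) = [0, 1, 2, 3, 9, 14, 6, 13, 8, 7, 10, 11, 12, 4, 17, 5, 16, 15]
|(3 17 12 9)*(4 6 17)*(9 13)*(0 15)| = 14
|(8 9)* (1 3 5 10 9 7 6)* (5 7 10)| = |(1 3 7 6)(8 10 9)| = 12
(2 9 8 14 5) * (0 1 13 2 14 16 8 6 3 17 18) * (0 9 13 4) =(0 1 4)(2 13)(3 17 18 9 6)(5 14)(8 16) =[1, 4, 13, 17, 0, 14, 3, 7, 16, 6, 10, 11, 12, 2, 5, 15, 8, 18, 9]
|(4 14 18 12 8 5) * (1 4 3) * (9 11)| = |(1 4 14 18 12 8 5 3)(9 11)| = 8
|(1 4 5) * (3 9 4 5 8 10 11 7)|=|(1 5)(3 9 4 8 10 11 7)|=14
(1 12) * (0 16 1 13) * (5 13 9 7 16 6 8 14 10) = (0 6 8 14 10 5 13)(1 12 9 7 16) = [6, 12, 2, 3, 4, 13, 8, 16, 14, 7, 5, 11, 9, 0, 10, 15, 1]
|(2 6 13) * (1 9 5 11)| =12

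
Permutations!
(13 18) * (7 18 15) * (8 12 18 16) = (7 16 8 12 18 13 15) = [0, 1, 2, 3, 4, 5, 6, 16, 12, 9, 10, 11, 18, 15, 14, 7, 8, 17, 13]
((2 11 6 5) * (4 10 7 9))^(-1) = (2 5 6 11)(4 9 7 10) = ((2 11 6 5)(4 10 7 9))^(-1)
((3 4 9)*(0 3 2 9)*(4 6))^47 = (0 4 6 3)(2 9)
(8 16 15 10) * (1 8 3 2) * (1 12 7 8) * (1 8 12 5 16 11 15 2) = (1 8 11 15 10 3)(2 5 16)(7 12) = [0, 8, 5, 1, 4, 16, 6, 12, 11, 9, 3, 15, 7, 13, 14, 10, 2]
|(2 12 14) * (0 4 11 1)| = 12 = |(0 4 11 1)(2 12 14)|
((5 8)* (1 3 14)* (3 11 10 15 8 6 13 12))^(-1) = (1 14 3 12 13 6 5 8 15 10 11)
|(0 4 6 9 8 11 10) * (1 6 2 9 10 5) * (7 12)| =|(0 4 2 9 8 11 5 1 6 10)(7 12)| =10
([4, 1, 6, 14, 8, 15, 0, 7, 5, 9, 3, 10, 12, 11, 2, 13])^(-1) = (0 6 2 14 3 10 11 13 15 5 8 4)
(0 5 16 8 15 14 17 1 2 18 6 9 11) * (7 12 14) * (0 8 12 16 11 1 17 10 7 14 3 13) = [5, 2, 18, 13, 4, 11, 9, 16, 15, 1, 7, 8, 3, 0, 10, 14, 12, 17, 6] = (0 5 11 8 15 14 10 7 16 12 3 13)(1 2 18 6 9)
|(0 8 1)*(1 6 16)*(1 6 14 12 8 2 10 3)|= |(0 2 10 3 1)(6 16)(8 14 12)|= 30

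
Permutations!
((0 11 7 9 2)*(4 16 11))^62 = ((0 4 16 11 7 9 2))^62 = (0 2 9 7 11 16 4)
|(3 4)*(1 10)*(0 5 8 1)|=10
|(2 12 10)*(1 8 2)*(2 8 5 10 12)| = |(12)(1 5 10)| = 3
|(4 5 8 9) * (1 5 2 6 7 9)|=|(1 5 8)(2 6 7 9 4)|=15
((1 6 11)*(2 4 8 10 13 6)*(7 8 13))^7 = ((1 2 4 13 6 11)(7 8 10))^7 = (1 2 4 13 6 11)(7 8 10)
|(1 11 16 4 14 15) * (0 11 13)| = 8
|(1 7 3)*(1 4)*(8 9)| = 4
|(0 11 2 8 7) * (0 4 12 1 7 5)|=20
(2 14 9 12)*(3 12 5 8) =[0, 1, 14, 12, 4, 8, 6, 7, 3, 5, 10, 11, 2, 13, 9] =(2 14 9 5 8 3 12)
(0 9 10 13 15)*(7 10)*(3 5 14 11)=(0 9 7 10 13 15)(3 5 14 11)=[9, 1, 2, 5, 4, 14, 6, 10, 8, 7, 13, 3, 12, 15, 11, 0]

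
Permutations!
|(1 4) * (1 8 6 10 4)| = 4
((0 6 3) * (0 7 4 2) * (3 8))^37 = ((0 6 8 3 7 4 2))^37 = (0 8 7 2 6 3 4)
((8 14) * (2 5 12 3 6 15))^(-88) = ((2 5 12 3 6 15)(8 14))^(-88) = (2 12 6)(3 15 5)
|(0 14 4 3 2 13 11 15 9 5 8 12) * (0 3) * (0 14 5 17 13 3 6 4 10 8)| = 30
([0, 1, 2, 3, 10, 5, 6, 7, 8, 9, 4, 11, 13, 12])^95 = [0, 1, 2, 3, 10, 5, 6, 7, 8, 9, 4, 11, 13, 12]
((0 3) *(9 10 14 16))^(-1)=(0 3)(9 16 14 10)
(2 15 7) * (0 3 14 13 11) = (0 3 14 13 11)(2 15 7) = [3, 1, 15, 14, 4, 5, 6, 2, 8, 9, 10, 0, 12, 11, 13, 7]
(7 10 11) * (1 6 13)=(1 6 13)(7 10 11)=[0, 6, 2, 3, 4, 5, 13, 10, 8, 9, 11, 7, 12, 1]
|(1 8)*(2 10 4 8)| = 5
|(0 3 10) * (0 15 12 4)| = |(0 3 10 15 12 4)| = 6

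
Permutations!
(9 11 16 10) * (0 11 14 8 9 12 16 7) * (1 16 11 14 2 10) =(0 14 8 9 2 10 12 11 7)(1 16) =[14, 16, 10, 3, 4, 5, 6, 0, 9, 2, 12, 7, 11, 13, 8, 15, 1]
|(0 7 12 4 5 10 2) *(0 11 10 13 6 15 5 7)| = |(2 11 10)(4 7 12)(5 13 6 15)| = 12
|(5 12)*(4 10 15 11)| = 4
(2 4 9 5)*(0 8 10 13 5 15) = [8, 1, 4, 3, 9, 2, 6, 7, 10, 15, 13, 11, 12, 5, 14, 0] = (0 8 10 13 5 2 4 9 15)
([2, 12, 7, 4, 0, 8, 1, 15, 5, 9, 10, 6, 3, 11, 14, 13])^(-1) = [4, 6, 0, 12, 3, 8, 11, 2, 5, 9, 10, 13, 1, 15, 14, 7]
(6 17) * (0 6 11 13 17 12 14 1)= (0 6 12 14 1)(11 13 17)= [6, 0, 2, 3, 4, 5, 12, 7, 8, 9, 10, 13, 14, 17, 1, 15, 16, 11]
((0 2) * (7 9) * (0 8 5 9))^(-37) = ((0 2 8 5 9 7))^(-37) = (0 7 9 5 8 2)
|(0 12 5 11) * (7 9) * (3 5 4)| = |(0 12 4 3 5 11)(7 9)| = 6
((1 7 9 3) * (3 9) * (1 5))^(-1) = (9)(1 5 3 7)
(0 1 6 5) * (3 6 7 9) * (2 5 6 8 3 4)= (0 1 7 9 4 2 5)(3 8)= [1, 7, 5, 8, 2, 0, 6, 9, 3, 4]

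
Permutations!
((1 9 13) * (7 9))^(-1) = (1 13 9 7) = ((1 7 9 13))^(-1)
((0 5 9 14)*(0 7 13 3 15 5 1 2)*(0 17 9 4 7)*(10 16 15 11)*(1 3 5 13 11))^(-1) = ((0 3 1 2 17 9 14)(4 7 11 10 16 15 13 5))^(-1) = (0 14 9 17 2 1 3)(4 5 13 15 16 10 11 7)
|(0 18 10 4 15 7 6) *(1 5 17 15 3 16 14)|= 13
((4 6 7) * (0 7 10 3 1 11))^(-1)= ((0 7 4 6 10 3 1 11))^(-1)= (0 11 1 3 10 6 4 7)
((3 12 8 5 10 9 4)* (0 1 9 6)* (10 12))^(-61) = ((0 1 9 4 3 10 6)(5 12 8))^(-61) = (0 9 3 6 1 4 10)(5 8 12)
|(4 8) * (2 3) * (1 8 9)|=4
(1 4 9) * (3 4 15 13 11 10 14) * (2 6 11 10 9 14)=(1 15 13 10 2 6 11 9)(3 4 14)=[0, 15, 6, 4, 14, 5, 11, 7, 8, 1, 2, 9, 12, 10, 3, 13]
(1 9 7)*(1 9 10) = (1 10)(7 9) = [0, 10, 2, 3, 4, 5, 6, 9, 8, 7, 1]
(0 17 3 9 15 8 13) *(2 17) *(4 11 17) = (0 2 4 11 17 3 9 15 8 13) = [2, 1, 4, 9, 11, 5, 6, 7, 13, 15, 10, 17, 12, 0, 14, 8, 16, 3]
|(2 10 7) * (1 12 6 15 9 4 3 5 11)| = 9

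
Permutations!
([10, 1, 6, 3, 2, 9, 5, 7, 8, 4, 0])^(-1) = (0 10)(2 4 9 5 6)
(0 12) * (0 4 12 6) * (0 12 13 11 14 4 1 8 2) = (0 6 12 1 8 2)(4 13 11 14) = [6, 8, 0, 3, 13, 5, 12, 7, 2, 9, 10, 14, 1, 11, 4]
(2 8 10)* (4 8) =(2 4 8 10) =[0, 1, 4, 3, 8, 5, 6, 7, 10, 9, 2]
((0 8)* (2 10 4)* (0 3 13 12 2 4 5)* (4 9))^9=((0 8 3 13 12 2 10 5)(4 9))^9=(0 8 3 13 12 2 10 5)(4 9)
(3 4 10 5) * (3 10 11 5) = [0, 1, 2, 4, 11, 10, 6, 7, 8, 9, 3, 5] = (3 4 11 5 10)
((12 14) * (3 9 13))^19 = (3 9 13)(12 14)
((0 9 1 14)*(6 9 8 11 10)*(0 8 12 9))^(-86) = (0 14 6 1 10 9 11 12 8)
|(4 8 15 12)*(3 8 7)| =6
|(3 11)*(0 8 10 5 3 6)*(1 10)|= 8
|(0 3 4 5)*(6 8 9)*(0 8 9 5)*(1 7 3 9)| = 14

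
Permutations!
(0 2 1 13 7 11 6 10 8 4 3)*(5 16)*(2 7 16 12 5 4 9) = (0 7 11 6 10 8 9 2 1 13 16 4 3)(5 12) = [7, 13, 1, 0, 3, 12, 10, 11, 9, 2, 8, 6, 5, 16, 14, 15, 4]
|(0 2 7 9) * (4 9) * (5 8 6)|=|(0 2 7 4 9)(5 8 6)|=15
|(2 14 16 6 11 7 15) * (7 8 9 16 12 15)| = 20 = |(2 14 12 15)(6 11 8 9 16)|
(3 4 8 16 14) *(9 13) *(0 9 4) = (0 9 13 4 8 16 14 3) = [9, 1, 2, 0, 8, 5, 6, 7, 16, 13, 10, 11, 12, 4, 3, 15, 14]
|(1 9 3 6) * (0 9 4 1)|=|(0 9 3 6)(1 4)|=4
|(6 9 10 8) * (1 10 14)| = |(1 10 8 6 9 14)| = 6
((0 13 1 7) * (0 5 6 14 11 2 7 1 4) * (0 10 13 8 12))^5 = ((0 8 12)(2 7 5 6 14 11)(4 10 13))^5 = (0 12 8)(2 11 14 6 5 7)(4 13 10)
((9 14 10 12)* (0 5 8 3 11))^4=((0 5 8 3 11)(9 14 10 12))^4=(14)(0 11 3 8 5)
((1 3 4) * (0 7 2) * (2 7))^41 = ((7)(0 2)(1 3 4))^41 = (7)(0 2)(1 4 3)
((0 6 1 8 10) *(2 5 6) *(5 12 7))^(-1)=((0 2 12 7 5 6 1 8 10))^(-1)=(0 10 8 1 6 5 7 12 2)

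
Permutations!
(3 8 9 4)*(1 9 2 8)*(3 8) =(1 9 4 8 2 3) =[0, 9, 3, 1, 8, 5, 6, 7, 2, 4]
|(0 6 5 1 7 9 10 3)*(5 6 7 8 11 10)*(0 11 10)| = |(0 7 9 5 1 8 10 3 11)| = 9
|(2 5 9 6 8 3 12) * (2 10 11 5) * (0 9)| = 9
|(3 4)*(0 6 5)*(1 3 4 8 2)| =12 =|(0 6 5)(1 3 8 2)|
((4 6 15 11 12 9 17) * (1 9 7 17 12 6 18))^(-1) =((1 9 12 7 17 4 18)(6 15 11))^(-1) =(1 18 4 17 7 12 9)(6 11 15)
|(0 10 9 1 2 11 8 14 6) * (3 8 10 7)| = 30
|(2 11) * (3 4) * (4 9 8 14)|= 10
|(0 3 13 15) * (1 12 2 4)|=4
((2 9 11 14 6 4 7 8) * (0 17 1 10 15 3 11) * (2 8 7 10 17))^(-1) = (0 9 2)(1 17)(3 15 10 4 6 14 11)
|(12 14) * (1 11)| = |(1 11)(12 14)| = 2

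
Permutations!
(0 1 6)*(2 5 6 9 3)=[1, 9, 5, 2, 4, 6, 0, 7, 8, 3]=(0 1 9 3 2 5 6)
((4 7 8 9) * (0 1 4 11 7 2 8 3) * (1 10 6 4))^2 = (0 6 2 9 7)(3 10 4 8 11)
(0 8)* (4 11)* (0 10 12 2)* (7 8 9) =(0 9 7 8 10 12 2)(4 11) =[9, 1, 0, 3, 11, 5, 6, 8, 10, 7, 12, 4, 2]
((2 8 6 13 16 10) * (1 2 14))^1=(1 2 8 6 13 16 10 14)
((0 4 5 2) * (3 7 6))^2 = ((0 4 5 2)(3 7 6))^2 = (0 5)(2 4)(3 6 7)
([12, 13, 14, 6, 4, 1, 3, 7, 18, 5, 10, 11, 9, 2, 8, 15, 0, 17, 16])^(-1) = (0 16 18 8 14 2 13 1 5 9 12)(3 6)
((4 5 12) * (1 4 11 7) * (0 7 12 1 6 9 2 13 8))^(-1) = ((0 7 6 9 2 13 8)(1 4 5)(11 12))^(-1) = (0 8 13 2 9 6 7)(1 5 4)(11 12)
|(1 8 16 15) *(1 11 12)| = 6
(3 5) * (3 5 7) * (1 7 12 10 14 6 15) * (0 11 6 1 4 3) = (0 11 6 15 4 3 12 10 14 1 7) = [11, 7, 2, 12, 3, 5, 15, 0, 8, 9, 14, 6, 10, 13, 1, 4]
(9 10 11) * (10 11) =(9 11) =[0, 1, 2, 3, 4, 5, 6, 7, 8, 11, 10, 9]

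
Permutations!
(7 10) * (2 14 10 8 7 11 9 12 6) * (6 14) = (2 6)(7 8)(9 12 14 10 11) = [0, 1, 6, 3, 4, 5, 2, 8, 7, 12, 11, 9, 14, 13, 10]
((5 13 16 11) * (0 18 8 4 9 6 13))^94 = (0 9 11 8 13)(4 16 18 6 5)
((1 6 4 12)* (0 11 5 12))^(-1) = ((0 11 5 12 1 6 4))^(-1) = (0 4 6 1 12 5 11)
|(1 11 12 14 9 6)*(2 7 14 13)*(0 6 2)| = |(0 6 1 11 12 13)(2 7 14 9)| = 12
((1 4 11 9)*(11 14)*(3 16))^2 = (16)(1 14 9 4 11)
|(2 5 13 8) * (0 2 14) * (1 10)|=|(0 2 5 13 8 14)(1 10)|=6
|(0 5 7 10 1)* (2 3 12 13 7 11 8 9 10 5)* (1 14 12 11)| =13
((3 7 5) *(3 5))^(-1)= (3 7)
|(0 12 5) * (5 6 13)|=|(0 12 6 13 5)|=5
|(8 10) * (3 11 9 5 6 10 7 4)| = |(3 11 9 5 6 10 8 7 4)| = 9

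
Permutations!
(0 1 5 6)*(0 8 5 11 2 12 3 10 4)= (0 1 11 2 12 3 10 4)(5 6 8)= [1, 11, 12, 10, 0, 6, 8, 7, 5, 9, 4, 2, 3]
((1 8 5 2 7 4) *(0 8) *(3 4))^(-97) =(0 1 4 3 7 2 5 8)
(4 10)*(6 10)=(4 6 10)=[0, 1, 2, 3, 6, 5, 10, 7, 8, 9, 4]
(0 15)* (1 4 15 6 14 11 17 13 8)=(0 6 14 11 17 13 8 1 4 15)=[6, 4, 2, 3, 15, 5, 14, 7, 1, 9, 10, 17, 12, 8, 11, 0, 16, 13]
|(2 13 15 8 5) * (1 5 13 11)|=|(1 5 2 11)(8 13 15)|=12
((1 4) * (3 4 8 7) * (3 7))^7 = (1 4 3 8)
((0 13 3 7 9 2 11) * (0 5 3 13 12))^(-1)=((13)(0 12)(2 11 5 3 7 9))^(-1)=(13)(0 12)(2 9 7 3 5 11)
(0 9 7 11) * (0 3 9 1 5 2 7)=(0 1 5 2 7 11 3 9)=[1, 5, 7, 9, 4, 2, 6, 11, 8, 0, 10, 3]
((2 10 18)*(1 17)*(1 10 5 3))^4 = (1 2 17 5 10 3 18)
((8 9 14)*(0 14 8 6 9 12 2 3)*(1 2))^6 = (0 1 9)(2 8 14)(3 12 6)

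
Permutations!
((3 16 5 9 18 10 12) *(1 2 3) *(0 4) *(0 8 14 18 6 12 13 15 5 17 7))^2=(0 8 18 13 5 6 1 3 17)(2 16 7 4 14 10 15 9 12)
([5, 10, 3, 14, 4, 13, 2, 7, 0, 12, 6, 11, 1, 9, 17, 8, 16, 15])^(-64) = [10, 17, 0, 5, 4, 6, 8, 7, 1, 3, 15, 11, 14, 2, 13, 12, 16, 9]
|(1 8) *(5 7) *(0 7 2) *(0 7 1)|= 3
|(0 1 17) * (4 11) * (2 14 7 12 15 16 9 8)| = |(0 1 17)(2 14 7 12 15 16 9 8)(4 11)| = 24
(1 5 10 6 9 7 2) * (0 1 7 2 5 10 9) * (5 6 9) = (0 1 10 9 2 7 6) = [1, 10, 7, 3, 4, 5, 0, 6, 8, 2, 9]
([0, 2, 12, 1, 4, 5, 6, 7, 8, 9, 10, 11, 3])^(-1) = [0, 3, 1, 12, 4, 5, 6, 7, 8, 9, 10, 11, 2]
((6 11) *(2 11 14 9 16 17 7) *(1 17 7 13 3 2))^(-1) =(1 7 16 9 14 6 11 2 3 13 17)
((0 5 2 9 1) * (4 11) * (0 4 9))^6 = (1 11)(4 9)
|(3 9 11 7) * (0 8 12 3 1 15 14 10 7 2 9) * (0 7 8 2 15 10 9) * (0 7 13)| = 36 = |(0 2 7 1 10 8 12 3 13)(9 11 15 14)|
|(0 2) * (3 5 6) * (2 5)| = |(0 5 6 3 2)| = 5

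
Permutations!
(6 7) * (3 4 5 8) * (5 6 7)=(3 4 6 5 8)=[0, 1, 2, 4, 6, 8, 5, 7, 3]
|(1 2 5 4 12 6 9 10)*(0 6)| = 9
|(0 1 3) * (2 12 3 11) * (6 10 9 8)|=|(0 1 11 2 12 3)(6 10 9 8)|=12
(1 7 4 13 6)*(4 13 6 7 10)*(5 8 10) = (1 5 8 10 4 6)(7 13) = [0, 5, 2, 3, 6, 8, 1, 13, 10, 9, 4, 11, 12, 7]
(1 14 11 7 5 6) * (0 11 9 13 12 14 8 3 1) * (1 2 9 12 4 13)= [11, 8, 9, 2, 13, 6, 0, 5, 3, 1, 10, 7, 14, 4, 12]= (0 11 7 5 6)(1 8 3 2 9)(4 13)(12 14)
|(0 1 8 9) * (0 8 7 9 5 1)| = 5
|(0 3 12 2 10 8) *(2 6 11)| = |(0 3 12 6 11 2 10 8)| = 8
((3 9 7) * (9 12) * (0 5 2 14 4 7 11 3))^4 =((0 5 2 14 4 7)(3 12 9 11))^4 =(0 4 2)(5 7 14)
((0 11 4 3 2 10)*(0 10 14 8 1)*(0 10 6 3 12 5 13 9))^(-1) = ((0 11 4 12 5 13 9)(1 10 6 3 2 14 8))^(-1) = (0 9 13 5 12 4 11)(1 8 14 2 3 6 10)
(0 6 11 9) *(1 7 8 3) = (0 6 11 9)(1 7 8 3) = [6, 7, 2, 1, 4, 5, 11, 8, 3, 0, 10, 9]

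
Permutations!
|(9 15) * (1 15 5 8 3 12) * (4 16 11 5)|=|(1 15 9 4 16 11 5 8 3 12)|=10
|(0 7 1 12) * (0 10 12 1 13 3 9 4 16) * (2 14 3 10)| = |(0 7 13 10 12 2 14 3 9 4 16)| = 11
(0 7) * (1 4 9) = [7, 4, 2, 3, 9, 5, 6, 0, 8, 1] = (0 7)(1 4 9)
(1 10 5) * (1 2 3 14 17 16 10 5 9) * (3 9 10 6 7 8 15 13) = (1 5 2 9)(3 14 17 16 6 7 8 15 13) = [0, 5, 9, 14, 4, 2, 7, 8, 15, 1, 10, 11, 12, 3, 17, 13, 6, 16]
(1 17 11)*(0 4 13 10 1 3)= [4, 17, 2, 0, 13, 5, 6, 7, 8, 9, 1, 3, 12, 10, 14, 15, 16, 11]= (0 4 13 10 1 17 11 3)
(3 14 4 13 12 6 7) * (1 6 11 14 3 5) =[0, 6, 2, 3, 13, 1, 7, 5, 8, 9, 10, 14, 11, 12, 4] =(1 6 7 5)(4 13 12 11 14)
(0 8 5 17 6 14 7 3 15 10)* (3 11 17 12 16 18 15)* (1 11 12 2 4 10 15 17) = (0 8 5 2 4 10)(1 11)(6 14 7 12 16 18 17) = [8, 11, 4, 3, 10, 2, 14, 12, 5, 9, 0, 1, 16, 13, 7, 15, 18, 6, 17]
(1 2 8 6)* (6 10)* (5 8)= (1 2 5 8 10 6)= [0, 2, 5, 3, 4, 8, 1, 7, 10, 9, 6]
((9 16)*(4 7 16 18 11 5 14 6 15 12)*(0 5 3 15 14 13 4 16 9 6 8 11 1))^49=((0 5 13 4 7 9 18 1)(3 15 12 16 6 14 8 11))^49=(0 5 13 4 7 9 18 1)(3 15 12 16 6 14 8 11)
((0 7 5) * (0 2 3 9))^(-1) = (0 9 3 2 5 7)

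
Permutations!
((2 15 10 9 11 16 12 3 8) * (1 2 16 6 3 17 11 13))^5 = ((1 2 15 10 9 13)(3 8 16 12 17 11 6))^5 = (1 13 9 10 15 2)(3 11 12 8 6 17 16)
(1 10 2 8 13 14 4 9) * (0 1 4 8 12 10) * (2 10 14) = [1, 0, 12, 3, 9, 5, 6, 7, 13, 4, 10, 11, 14, 2, 8] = (0 1)(2 12 14 8 13)(4 9)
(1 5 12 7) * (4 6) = [0, 5, 2, 3, 6, 12, 4, 1, 8, 9, 10, 11, 7] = (1 5 12 7)(4 6)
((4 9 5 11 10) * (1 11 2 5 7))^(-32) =(1 9 10)(4 11 7)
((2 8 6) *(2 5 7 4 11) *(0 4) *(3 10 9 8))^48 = ((0 4 11 2 3 10 9 8 6 5 7))^48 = (0 3 6 4 10 5 11 9 7 2 8)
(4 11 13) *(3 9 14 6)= (3 9 14 6)(4 11 13)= [0, 1, 2, 9, 11, 5, 3, 7, 8, 14, 10, 13, 12, 4, 6]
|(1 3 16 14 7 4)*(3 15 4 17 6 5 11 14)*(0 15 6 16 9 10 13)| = |(0 15 4 1 6 5 11 14 7 17 16 3 9 10 13)| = 15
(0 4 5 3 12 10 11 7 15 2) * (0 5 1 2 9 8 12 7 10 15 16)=(0 4 1 2 5 3 7 16)(8 12 15 9)(10 11)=[4, 2, 5, 7, 1, 3, 6, 16, 12, 8, 11, 10, 15, 13, 14, 9, 0]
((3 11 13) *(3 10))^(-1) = (3 10 13 11)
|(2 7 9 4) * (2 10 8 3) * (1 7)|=8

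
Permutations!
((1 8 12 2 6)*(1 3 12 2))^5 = ((1 8 2 6 3 12))^5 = (1 12 3 6 2 8)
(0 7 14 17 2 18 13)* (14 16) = (0 7 16 14 17 2 18 13) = [7, 1, 18, 3, 4, 5, 6, 16, 8, 9, 10, 11, 12, 0, 17, 15, 14, 2, 13]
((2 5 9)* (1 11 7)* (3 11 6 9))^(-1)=(1 7 11 3 5 2 9 6)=((1 6 9 2 5 3 11 7))^(-1)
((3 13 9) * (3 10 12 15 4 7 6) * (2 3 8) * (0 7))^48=(15)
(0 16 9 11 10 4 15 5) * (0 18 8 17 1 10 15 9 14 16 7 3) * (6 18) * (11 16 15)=(0 7 3)(1 10 4 9 16 14 15 5 6 18 8 17)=[7, 10, 2, 0, 9, 6, 18, 3, 17, 16, 4, 11, 12, 13, 15, 5, 14, 1, 8]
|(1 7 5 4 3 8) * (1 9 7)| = |(3 8 9 7 5 4)| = 6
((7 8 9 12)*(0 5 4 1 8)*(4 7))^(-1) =((0 5 7)(1 8 9 12 4))^(-1) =(0 7 5)(1 4 12 9 8)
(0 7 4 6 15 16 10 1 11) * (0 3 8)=(0 7 4 6 15 16 10 1 11 3 8)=[7, 11, 2, 8, 6, 5, 15, 4, 0, 9, 1, 3, 12, 13, 14, 16, 10]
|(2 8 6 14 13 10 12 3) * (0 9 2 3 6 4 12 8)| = |(0 9 2)(4 12 6 14 13 10 8)| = 21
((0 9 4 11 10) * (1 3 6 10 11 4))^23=(11)(0 10 6 3 1 9)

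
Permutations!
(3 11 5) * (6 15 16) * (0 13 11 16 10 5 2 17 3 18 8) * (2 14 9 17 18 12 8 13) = (0 2 18 13 11 14 9 17 3 16 6 15 10 5 12 8) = [2, 1, 18, 16, 4, 12, 15, 7, 0, 17, 5, 14, 8, 11, 9, 10, 6, 3, 13]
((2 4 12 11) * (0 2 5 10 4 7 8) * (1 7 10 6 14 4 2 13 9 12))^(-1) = ((0 13 9 12 11 5 6 14 4 1 7 8)(2 10))^(-1) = (0 8 7 1 4 14 6 5 11 12 9 13)(2 10)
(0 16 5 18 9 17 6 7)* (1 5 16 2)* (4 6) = (0 2 1 5 18 9 17 4 6 7) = [2, 5, 1, 3, 6, 18, 7, 0, 8, 17, 10, 11, 12, 13, 14, 15, 16, 4, 9]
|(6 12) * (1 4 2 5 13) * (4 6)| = 7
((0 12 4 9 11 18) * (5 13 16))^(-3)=((0 12 4 9 11 18)(5 13 16))^(-3)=(0 9)(4 18)(11 12)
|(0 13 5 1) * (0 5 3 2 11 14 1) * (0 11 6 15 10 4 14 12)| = 13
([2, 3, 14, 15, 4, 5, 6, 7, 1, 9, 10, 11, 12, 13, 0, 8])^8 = [14, 1, 0, 3, 4, 5, 6, 7, 8, 9, 10, 11, 12, 13, 2, 15]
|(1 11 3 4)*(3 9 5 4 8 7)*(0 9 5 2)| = 12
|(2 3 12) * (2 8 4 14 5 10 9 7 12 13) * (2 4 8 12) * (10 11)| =10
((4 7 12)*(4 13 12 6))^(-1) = ((4 7 6)(12 13))^(-1) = (4 6 7)(12 13)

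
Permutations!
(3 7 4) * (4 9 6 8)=(3 7 9 6 8 4)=[0, 1, 2, 7, 3, 5, 8, 9, 4, 6]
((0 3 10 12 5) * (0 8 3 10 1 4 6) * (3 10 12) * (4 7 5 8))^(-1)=(0 6 4 5 7 1 3 10 8 12)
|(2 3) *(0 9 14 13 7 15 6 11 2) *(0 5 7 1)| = 35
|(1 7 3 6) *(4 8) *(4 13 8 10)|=4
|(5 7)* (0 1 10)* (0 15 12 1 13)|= 4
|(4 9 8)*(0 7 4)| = |(0 7 4 9 8)| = 5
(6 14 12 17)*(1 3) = (1 3)(6 14 12 17) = [0, 3, 2, 1, 4, 5, 14, 7, 8, 9, 10, 11, 17, 13, 12, 15, 16, 6]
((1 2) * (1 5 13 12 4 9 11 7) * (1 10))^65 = ((1 2 5 13 12 4 9 11 7 10))^65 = (1 4)(2 9)(5 11)(7 13)(10 12)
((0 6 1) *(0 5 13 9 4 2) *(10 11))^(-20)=(0 13)(1 4)(2 5)(6 9)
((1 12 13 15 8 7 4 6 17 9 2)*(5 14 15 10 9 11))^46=(1 9 13)(2 10 12)(4 6 17 11 5 14 15 8 7)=((1 12 13 10 9 2)(4 6 17 11 5 14 15 8 7))^46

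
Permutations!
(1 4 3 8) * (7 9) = (1 4 3 8)(7 9) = [0, 4, 2, 8, 3, 5, 6, 9, 1, 7]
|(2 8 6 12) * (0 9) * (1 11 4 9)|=20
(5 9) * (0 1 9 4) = (0 1 9 5 4) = [1, 9, 2, 3, 0, 4, 6, 7, 8, 5]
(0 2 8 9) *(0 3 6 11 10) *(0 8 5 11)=[2, 1, 5, 6, 4, 11, 0, 7, 9, 3, 8, 10]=(0 2 5 11 10 8 9 3 6)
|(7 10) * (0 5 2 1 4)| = 10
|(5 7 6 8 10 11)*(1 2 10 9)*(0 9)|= |(0 9 1 2 10 11 5 7 6 8)|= 10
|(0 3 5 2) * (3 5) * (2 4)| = |(0 5 4 2)| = 4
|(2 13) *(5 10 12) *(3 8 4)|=|(2 13)(3 8 4)(5 10 12)|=6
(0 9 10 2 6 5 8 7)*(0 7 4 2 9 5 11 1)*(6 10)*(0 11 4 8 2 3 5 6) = (0 6 4 3 5 2 10 9)(1 11) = [6, 11, 10, 5, 3, 2, 4, 7, 8, 0, 9, 1]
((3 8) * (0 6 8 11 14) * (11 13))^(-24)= ((0 6 8 3 13 11 14))^(-24)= (0 13 6 11 8 14 3)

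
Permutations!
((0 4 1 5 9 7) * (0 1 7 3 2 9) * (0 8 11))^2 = (0 7 5 11 4 1 8)(2 3 9)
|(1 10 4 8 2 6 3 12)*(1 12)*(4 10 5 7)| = 8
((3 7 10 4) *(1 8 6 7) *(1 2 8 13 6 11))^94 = (1 10 8 6 3)(2 13 4 11 7)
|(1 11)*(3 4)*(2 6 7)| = |(1 11)(2 6 7)(3 4)| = 6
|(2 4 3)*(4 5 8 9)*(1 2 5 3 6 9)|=|(1 2 3 5 8)(4 6 9)|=15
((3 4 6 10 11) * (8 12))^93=((3 4 6 10 11)(8 12))^93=(3 10 4 11 6)(8 12)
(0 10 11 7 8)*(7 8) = [10, 1, 2, 3, 4, 5, 6, 7, 0, 9, 11, 8] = (0 10 11 8)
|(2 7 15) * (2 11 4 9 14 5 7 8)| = 14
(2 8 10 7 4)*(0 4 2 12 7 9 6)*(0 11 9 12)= (0 4)(2 8 10 12 7)(6 11 9)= [4, 1, 8, 3, 0, 5, 11, 2, 10, 6, 12, 9, 7]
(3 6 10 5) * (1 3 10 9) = [0, 3, 2, 6, 4, 10, 9, 7, 8, 1, 5] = (1 3 6 9)(5 10)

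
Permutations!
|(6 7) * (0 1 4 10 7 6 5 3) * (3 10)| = 12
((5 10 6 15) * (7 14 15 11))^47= ((5 10 6 11 7 14 15))^47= (5 14 11 10 15 7 6)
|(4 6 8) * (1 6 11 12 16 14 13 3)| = 10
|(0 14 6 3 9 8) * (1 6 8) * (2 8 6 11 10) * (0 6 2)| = |(0 14 2 8 6 3 9 1 11 10)| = 10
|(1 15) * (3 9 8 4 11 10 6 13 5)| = 18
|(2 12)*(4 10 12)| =4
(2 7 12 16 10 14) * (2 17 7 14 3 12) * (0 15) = (0 15)(2 14 17 7)(3 12 16 10) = [15, 1, 14, 12, 4, 5, 6, 2, 8, 9, 3, 11, 16, 13, 17, 0, 10, 7]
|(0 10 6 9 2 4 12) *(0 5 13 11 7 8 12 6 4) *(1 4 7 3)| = |(0 10 7 8 12 5 13 11 3 1 4 6 9 2)| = 14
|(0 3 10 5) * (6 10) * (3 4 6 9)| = 10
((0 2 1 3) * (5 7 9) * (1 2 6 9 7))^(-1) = (0 3 1 5 9 6)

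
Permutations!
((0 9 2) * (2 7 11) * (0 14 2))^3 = ((0 9 7 11)(2 14))^3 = (0 11 7 9)(2 14)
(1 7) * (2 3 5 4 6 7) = [0, 2, 3, 5, 6, 4, 7, 1] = (1 2 3 5 4 6 7)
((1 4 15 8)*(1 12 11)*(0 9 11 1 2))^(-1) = (0 2 11 9)(1 12 8 15 4)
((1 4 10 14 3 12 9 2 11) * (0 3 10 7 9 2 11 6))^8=(14)(0 2 3 6 12)(1 9 4 11 7)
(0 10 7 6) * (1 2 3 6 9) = (0 10 7 9 1 2 3 6) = [10, 2, 3, 6, 4, 5, 0, 9, 8, 1, 7]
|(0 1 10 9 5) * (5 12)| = 6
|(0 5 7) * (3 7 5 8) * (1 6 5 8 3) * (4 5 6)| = |(0 3 7)(1 4 5 8)| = 12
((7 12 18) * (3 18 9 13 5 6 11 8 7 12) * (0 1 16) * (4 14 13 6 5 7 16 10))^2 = (0 10 14 7 18 9 11 16 1 4 13 3 12 6 8)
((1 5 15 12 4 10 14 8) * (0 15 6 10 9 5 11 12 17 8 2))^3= ((0 15 17 8 1 11 12 4 9 5 6 10 14 2))^3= (0 8 12 5 14 15 1 4 6 2 17 11 9 10)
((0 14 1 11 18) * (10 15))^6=(0 14 1 11 18)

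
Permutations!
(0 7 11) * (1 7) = (0 1 7 11) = [1, 7, 2, 3, 4, 5, 6, 11, 8, 9, 10, 0]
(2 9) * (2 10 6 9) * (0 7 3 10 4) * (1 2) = (0 7 3 10 6 9 4)(1 2) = [7, 2, 1, 10, 0, 5, 9, 3, 8, 4, 6]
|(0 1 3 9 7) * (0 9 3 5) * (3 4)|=6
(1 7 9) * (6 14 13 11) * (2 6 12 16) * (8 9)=[0, 7, 6, 3, 4, 5, 14, 8, 9, 1, 10, 12, 16, 11, 13, 15, 2]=(1 7 8 9)(2 6 14 13 11 12 16)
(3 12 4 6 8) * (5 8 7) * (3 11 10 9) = (3 12 4 6 7 5 8 11 10 9) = [0, 1, 2, 12, 6, 8, 7, 5, 11, 3, 9, 10, 4]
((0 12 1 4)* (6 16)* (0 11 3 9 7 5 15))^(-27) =((0 12 1 4 11 3 9 7 5 15)(6 16))^(-27) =(0 4 9 15 1 3 5 12 11 7)(6 16)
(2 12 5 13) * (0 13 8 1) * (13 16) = (0 16 13 2 12 5 8 1) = [16, 0, 12, 3, 4, 8, 6, 7, 1, 9, 10, 11, 5, 2, 14, 15, 13]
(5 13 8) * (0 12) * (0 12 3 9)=[3, 1, 2, 9, 4, 13, 6, 7, 5, 0, 10, 11, 12, 8]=(0 3 9)(5 13 8)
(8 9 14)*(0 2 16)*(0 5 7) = [2, 1, 16, 3, 4, 7, 6, 0, 9, 14, 10, 11, 12, 13, 8, 15, 5] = (0 2 16 5 7)(8 9 14)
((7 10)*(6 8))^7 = (6 8)(7 10)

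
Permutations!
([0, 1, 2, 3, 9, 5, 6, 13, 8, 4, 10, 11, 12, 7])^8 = (13)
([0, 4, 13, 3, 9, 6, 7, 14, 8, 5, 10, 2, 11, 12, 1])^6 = [0, 14, 12, 3, 1, 9, 5, 6, 8, 4, 10, 13, 2, 11, 7]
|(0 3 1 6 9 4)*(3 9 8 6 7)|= |(0 9 4)(1 7 3)(6 8)|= 6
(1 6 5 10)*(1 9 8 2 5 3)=[0, 6, 5, 1, 4, 10, 3, 7, 2, 8, 9]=(1 6 3)(2 5 10 9 8)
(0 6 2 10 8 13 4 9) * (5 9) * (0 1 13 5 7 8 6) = (1 13 4 7 8 5 9)(2 10 6) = [0, 13, 10, 3, 7, 9, 2, 8, 5, 1, 6, 11, 12, 4]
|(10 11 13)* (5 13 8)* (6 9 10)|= 7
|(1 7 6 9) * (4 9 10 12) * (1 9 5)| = |(1 7 6 10 12 4 5)| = 7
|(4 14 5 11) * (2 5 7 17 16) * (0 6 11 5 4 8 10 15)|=6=|(0 6 11 8 10 15)(2 4 14 7 17 16)|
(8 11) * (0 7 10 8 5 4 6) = (0 7 10 8 11 5 4 6) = [7, 1, 2, 3, 6, 4, 0, 10, 11, 9, 8, 5]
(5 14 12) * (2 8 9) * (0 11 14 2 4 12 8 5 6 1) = (0 11 14 8 9 4 12 6 1)(2 5) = [11, 0, 5, 3, 12, 2, 1, 7, 9, 4, 10, 14, 6, 13, 8]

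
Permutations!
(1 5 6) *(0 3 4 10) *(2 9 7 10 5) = (0 3 4 5 6 1 2 9 7 10) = [3, 2, 9, 4, 5, 6, 1, 10, 8, 7, 0]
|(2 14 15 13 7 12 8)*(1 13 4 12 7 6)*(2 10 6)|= 10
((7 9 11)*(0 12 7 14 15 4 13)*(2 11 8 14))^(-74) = (0 4 14 9 12 13 15 8 7)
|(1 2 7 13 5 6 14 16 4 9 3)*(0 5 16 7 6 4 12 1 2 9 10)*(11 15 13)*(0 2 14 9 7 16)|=|(0 5 4 10 2 6 9 3 14 16 12 1 7 11 15 13)|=16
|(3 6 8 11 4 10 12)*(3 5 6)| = 7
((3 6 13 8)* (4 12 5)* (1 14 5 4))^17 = ((1 14 5)(3 6 13 8)(4 12))^17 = (1 5 14)(3 6 13 8)(4 12)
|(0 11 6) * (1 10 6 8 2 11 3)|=15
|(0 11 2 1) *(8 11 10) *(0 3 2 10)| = |(1 3 2)(8 11 10)| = 3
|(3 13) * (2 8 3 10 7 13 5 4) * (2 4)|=12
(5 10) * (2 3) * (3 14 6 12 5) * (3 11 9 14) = (2 3)(5 10 11 9 14 6 12) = [0, 1, 3, 2, 4, 10, 12, 7, 8, 14, 11, 9, 5, 13, 6]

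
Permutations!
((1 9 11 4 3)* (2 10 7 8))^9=(1 3 4 11 9)(2 10 7 8)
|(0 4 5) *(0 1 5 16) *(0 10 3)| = |(0 4 16 10 3)(1 5)| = 10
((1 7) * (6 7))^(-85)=(1 7 6)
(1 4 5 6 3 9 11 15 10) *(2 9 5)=(1 4 2 9 11 15 10)(3 5 6)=[0, 4, 9, 5, 2, 6, 3, 7, 8, 11, 1, 15, 12, 13, 14, 10]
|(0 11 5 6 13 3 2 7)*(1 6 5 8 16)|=|(0 11 8 16 1 6 13 3 2 7)|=10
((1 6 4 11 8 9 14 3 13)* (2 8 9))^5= (1 14 4 13 9 6 3 11)(2 8)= ((1 6 4 11 9 14 3 13)(2 8))^5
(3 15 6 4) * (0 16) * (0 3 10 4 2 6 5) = (0 16 3 15 5)(2 6)(4 10) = [16, 1, 6, 15, 10, 0, 2, 7, 8, 9, 4, 11, 12, 13, 14, 5, 3]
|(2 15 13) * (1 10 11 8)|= |(1 10 11 8)(2 15 13)|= 12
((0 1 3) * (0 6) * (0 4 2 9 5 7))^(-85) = (0 2 1 9 3 5 6 7 4)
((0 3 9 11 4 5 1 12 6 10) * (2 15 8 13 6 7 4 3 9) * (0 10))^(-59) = (0 2 6 3 13 11 8 9 15)(1 12 7 4 5)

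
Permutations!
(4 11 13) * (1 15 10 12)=[0, 15, 2, 3, 11, 5, 6, 7, 8, 9, 12, 13, 1, 4, 14, 10]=(1 15 10 12)(4 11 13)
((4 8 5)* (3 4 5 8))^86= (8)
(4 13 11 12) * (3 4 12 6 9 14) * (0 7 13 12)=(0 7 13 11 6 9 14 3 4 12)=[7, 1, 2, 4, 12, 5, 9, 13, 8, 14, 10, 6, 0, 11, 3]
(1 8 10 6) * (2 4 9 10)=(1 8 2 4 9 10 6)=[0, 8, 4, 3, 9, 5, 1, 7, 2, 10, 6]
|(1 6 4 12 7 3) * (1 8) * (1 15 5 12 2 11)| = 30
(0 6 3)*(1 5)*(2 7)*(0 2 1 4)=[6, 5, 7, 2, 0, 4, 3, 1]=(0 6 3 2 7 1 5 4)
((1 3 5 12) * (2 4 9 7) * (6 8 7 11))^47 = (1 12 5 3)(2 8 11 4 7 6 9) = ((1 3 5 12)(2 4 9 11 6 8 7))^47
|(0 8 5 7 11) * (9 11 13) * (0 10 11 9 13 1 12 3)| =|(13)(0 8 5 7 1 12 3)(10 11)| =14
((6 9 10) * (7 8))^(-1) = ((6 9 10)(7 8))^(-1) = (6 10 9)(7 8)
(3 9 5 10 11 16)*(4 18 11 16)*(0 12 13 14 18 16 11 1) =(0 12 13 14 18 1)(3 9 5 10 11 4 16) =[12, 0, 2, 9, 16, 10, 6, 7, 8, 5, 11, 4, 13, 14, 18, 15, 3, 17, 1]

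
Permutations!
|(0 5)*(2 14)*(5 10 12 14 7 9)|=|(0 10 12 14 2 7 9 5)|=8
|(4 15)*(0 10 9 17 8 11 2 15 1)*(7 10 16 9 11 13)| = |(0 16 9 17 8 13 7 10 11 2 15 4 1)| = 13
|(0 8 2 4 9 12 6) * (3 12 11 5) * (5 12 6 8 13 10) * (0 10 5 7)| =42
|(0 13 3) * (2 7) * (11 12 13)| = |(0 11 12 13 3)(2 7)| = 10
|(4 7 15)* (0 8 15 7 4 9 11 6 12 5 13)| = 9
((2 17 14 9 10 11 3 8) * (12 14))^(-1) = (2 8 3 11 10 9 14 12 17)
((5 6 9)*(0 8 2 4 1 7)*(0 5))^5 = (0 7 8 5 2 6 4 9 1)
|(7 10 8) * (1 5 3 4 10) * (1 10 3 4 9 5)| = 12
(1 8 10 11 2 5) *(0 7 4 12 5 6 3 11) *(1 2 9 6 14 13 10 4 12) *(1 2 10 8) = (0 7 12 5 10)(2 14 13 8 4)(3 11 9 6) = [7, 1, 14, 11, 2, 10, 3, 12, 4, 6, 0, 9, 5, 8, 13]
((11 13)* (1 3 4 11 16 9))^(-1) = (1 9 16 13 11 4 3)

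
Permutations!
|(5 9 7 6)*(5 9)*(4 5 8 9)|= |(4 5 8 9 7 6)|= 6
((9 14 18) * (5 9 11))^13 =(5 18 9 11 14)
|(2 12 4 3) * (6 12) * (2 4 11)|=|(2 6 12 11)(3 4)|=4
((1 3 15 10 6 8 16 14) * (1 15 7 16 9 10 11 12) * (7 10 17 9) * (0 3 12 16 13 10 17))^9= (0 3 17 9)(1 12)(6 10 13 7 8)(11 16 14 15)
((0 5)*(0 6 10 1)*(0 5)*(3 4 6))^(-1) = (1 10 6 4 3 5)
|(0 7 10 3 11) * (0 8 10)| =4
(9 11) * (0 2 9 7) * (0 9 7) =(0 2 7 9 11) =[2, 1, 7, 3, 4, 5, 6, 9, 8, 11, 10, 0]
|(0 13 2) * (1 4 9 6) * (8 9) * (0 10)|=20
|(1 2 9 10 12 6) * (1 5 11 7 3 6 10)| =|(1 2 9)(3 6 5 11 7)(10 12)| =30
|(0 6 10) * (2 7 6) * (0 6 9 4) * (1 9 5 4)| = 10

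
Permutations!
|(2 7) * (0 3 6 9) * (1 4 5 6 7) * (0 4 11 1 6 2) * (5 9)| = 6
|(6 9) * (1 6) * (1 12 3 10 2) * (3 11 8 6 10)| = |(1 10 2)(6 9 12 11 8)| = 15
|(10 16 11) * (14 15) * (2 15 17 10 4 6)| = 9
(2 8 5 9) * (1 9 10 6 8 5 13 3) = [0, 9, 5, 1, 4, 10, 8, 7, 13, 2, 6, 11, 12, 3] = (1 9 2 5 10 6 8 13 3)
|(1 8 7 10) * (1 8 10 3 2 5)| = |(1 10 8 7 3 2 5)| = 7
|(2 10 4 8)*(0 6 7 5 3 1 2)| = 10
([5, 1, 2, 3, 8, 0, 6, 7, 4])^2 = [0, 1, 2, 3, 4, 5, 6, 7, 8]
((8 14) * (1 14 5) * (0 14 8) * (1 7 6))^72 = (14)(1 5 6 8 7)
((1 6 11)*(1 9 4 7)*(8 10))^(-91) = (1 7 4 9 11 6)(8 10)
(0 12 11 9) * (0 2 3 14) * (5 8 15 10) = (0 12 11 9 2 3 14)(5 8 15 10) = [12, 1, 3, 14, 4, 8, 6, 7, 15, 2, 5, 9, 11, 13, 0, 10]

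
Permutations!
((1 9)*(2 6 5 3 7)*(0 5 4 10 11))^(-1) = ((0 5 3 7 2 6 4 10 11)(1 9))^(-1) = (0 11 10 4 6 2 7 3 5)(1 9)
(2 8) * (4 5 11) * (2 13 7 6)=(2 8 13 7 6)(4 5 11)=[0, 1, 8, 3, 5, 11, 2, 6, 13, 9, 10, 4, 12, 7]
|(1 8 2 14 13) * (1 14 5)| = 4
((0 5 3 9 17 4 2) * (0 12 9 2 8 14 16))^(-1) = (0 16 14 8 4 17 9 12 2 3 5)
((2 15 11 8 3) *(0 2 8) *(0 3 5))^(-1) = ((0 2 15 11 3 8 5))^(-1) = (0 5 8 3 11 15 2)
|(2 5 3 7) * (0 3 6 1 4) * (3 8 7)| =8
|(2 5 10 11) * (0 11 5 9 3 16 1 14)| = |(0 11 2 9 3 16 1 14)(5 10)| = 8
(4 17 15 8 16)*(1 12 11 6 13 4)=[0, 12, 2, 3, 17, 5, 13, 7, 16, 9, 10, 6, 11, 4, 14, 8, 1, 15]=(1 12 11 6 13 4 17 15 8 16)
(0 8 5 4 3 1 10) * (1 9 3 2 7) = (0 8 5 4 2 7 1 10)(3 9) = [8, 10, 7, 9, 2, 4, 6, 1, 5, 3, 0]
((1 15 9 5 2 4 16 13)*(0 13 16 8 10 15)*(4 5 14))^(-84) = (16)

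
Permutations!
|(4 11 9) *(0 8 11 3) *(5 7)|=|(0 8 11 9 4 3)(5 7)|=6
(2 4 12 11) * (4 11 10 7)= (2 11)(4 12 10 7)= [0, 1, 11, 3, 12, 5, 6, 4, 8, 9, 7, 2, 10]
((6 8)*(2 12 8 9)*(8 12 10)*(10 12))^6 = (12)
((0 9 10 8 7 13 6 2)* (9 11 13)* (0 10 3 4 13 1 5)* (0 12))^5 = (2 3 10 4 8 13 7 6 9)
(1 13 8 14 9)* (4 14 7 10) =(1 13 8 7 10 4 14 9) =[0, 13, 2, 3, 14, 5, 6, 10, 7, 1, 4, 11, 12, 8, 9]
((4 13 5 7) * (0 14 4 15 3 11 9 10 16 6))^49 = ((0 14 4 13 5 7 15 3 11 9 10 16 6))^49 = (0 10 3 5 14 16 11 7 4 6 9 15 13)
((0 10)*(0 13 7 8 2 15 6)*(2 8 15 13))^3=((0 10 2 13 7 15 6))^3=(0 13 6 2 15 10 7)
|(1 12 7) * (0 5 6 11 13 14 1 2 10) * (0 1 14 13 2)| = 9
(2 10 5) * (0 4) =(0 4)(2 10 5) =[4, 1, 10, 3, 0, 2, 6, 7, 8, 9, 5]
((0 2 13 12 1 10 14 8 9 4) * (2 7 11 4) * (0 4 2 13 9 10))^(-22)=(0 11 9 12)(1 7 2 13)(8 14 10)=((0 7 11 2 9 13 12 1)(8 10 14))^(-22)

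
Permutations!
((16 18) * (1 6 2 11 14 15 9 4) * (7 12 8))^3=((1 6 2 11 14 15 9 4)(7 12 8)(16 18))^3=(1 11 9 6 14 4 2 15)(16 18)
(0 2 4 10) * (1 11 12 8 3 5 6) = [2, 11, 4, 5, 10, 6, 1, 7, 3, 9, 0, 12, 8] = (0 2 4 10)(1 11 12 8 3 5 6)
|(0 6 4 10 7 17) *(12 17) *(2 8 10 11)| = |(0 6 4 11 2 8 10 7 12 17)| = 10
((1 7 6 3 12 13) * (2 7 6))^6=((1 6 3 12 13)(2 7))^6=(1 6 3 12 13)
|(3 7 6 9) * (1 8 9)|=|(1 8 9 3 7 6)|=6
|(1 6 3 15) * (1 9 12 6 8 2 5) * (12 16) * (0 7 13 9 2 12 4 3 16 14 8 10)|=16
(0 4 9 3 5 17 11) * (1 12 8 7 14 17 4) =(0 1 12 8 7 14 17 11)(3 5 4 9) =[1, 12, 2, 5, 9, 4, 6, 14, 7, 3, 10, 0, 8, 13, 17, 15, 16, 11]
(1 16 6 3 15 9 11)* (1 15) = (1 16 6 3)(9 11 15) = [0, 16, 2, 1, 4, 5, 3, 7, 8, 11, 10, 15, 12, 13, 14, 9, 6]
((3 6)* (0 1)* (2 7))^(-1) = ((0 1)(2 7)(3 6))^(-1) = (0 1)(2 7)(3 6)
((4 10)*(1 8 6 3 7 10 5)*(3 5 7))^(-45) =(10)(1 5 6 8)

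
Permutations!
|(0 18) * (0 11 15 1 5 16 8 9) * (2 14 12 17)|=36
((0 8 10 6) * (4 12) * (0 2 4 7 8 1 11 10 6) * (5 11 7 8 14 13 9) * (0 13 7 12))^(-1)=(0 4 2 6 8 12 1)(5 9 13 10 11)(7 14)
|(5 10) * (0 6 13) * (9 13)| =4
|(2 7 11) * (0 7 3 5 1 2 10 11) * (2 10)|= 6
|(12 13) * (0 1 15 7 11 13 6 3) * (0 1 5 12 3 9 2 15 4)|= 13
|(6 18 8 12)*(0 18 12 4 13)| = 10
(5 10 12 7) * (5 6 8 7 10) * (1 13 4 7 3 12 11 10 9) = [0, 13, 2, 12, 7, 5, 8, 6, 3, 1, 11, 10, 9, 4] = (1 13 4 7 6 8 3 12 9)(10 11)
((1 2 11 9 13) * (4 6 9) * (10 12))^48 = ((1 2 11 4 6 9 13)(10 12))^48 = (1 13 9 6 4 11 2)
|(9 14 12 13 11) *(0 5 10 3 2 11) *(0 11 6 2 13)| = 18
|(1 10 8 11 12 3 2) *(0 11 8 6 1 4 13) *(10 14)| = 28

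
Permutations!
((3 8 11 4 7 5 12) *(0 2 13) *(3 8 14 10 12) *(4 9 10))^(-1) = (0 13 2)(3 5 7 4 14)(8 12 10 9 11)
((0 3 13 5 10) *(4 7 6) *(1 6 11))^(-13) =((0 3 13 5 10)(1 6 4 7 11))^(-13) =(0 13 10 3 5)(1 4 11 6 7)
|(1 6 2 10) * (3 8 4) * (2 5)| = 15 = |(1 6 5 2 10)(3 8 4)|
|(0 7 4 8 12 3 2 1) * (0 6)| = 9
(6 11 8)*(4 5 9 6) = (4 5 9 6 11 8) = [0, 1, 2, 3, 5, 9, 11, 7, 4, 6, 10, 8]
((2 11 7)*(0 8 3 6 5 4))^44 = (0 3 5)(2 7 11)(4 8 6)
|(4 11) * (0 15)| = 2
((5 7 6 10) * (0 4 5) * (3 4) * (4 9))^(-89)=(0 10 6 7 5 4 9 3)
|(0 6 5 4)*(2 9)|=4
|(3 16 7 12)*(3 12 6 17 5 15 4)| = |(3 16 7 6 17 5 15 4)| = 8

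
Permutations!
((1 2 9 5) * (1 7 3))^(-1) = ((1 2 9 5 7 3))^(-1) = (1 3 7 5 9 2)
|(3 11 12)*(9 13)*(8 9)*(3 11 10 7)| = 6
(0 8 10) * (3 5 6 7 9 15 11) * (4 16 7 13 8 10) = (0 10)(3 5 6 13 8 4 16 7 9 15 11) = [10, 1, 2, 5, 16, 6, 13, 9, 4, 15, 0, 3, 12, 8, 14, 11, 7]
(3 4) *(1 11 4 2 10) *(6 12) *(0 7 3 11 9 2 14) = (0 7 3 14)(1 9 2 10)(4 11)(6 12) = [7, 9, 10, 14, 11, 5, 12, 3, 8, 2, 1, 4, 6, 13, 0]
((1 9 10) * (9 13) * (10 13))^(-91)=((1 10)(9 13))^(-91)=(1 10)(9 13)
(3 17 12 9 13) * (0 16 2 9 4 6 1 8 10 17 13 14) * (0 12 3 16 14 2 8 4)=[14, 4, 9, 13, 6, 5, 1, 7, 10, 2, 17, 11, 0, 16, 12, 15, 8, 3]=(0 14 12)(1 4 6)(2 9)(3 13 16 8 10 17)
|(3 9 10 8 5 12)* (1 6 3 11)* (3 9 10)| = |(1 6 9 3 10 8 5 12 11)| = 9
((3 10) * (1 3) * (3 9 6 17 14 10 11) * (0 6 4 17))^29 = (0 6)(1 10 14 17 4 9)(3 11)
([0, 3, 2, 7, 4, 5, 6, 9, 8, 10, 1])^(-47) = (1 9 3 10 7)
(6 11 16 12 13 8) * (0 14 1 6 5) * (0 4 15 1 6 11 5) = (0 14 6 5 4 15 1 11 16 12 13 8) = [14, 11, 2, 3, 15, 4, 5, 7, 0, 9, 10, 16, 13, 8, 6, 1, 12]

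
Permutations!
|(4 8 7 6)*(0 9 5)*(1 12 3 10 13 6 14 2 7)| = |(0 9 5)(1 12 3 10 13 6 4 8)(2 7 14)| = 24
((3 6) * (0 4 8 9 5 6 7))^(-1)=(0 7 3 6 5 9 8 4)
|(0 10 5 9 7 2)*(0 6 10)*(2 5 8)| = 12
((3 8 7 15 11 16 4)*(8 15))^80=((3 15 11 16 4)(7 8))^80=(16)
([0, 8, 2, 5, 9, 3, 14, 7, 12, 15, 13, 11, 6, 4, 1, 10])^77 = (1 12 14 8 6)(3 5)(4 15 13 9 10)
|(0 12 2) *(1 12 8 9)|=6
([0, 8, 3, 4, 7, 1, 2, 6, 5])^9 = [0, 1, 6, 2, 3, 5, 7, 4, 8]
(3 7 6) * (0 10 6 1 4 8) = (0 10 6 3 7 1 4 8) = [10, 4, 2, 7, 8, 5, 3, 1, 0, 9, 6]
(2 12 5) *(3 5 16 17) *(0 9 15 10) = (0 9 15 10)(2 12 16 17 3 5) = [9, 1, 12, 5, 4, 2, 6, 7, 8, 15, 0, 11, 16, 13, 14, 10, 17, 3]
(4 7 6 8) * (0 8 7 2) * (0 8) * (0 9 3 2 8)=(0 9 3 2)(4 8)(6 7)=[9, 1, 0, 2, 8, 5, 7, 6, 4, 3]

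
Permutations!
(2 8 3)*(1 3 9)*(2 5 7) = (1 3 5 7 2 8 9) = [0, 3, 8, 5, 4, 7, 6, 2, 9, 1]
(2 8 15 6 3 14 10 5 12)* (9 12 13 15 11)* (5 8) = (2 5 13 15 6 3 14 10 8 11 9 12) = [0, 1, 5, 14, 4, 13, 3, 7, 11, 12, 8, 9, 2, 15, 10, 6]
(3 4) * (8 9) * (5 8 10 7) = (3 4)(5 8 9 10 7) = [0, 1, 2, 4, 3, 8, 6, 5, 9, 10, 7]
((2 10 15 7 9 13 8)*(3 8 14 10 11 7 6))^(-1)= (2 8 3 6 15 10 14 13 9 7 11)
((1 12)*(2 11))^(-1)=((1 12)(2 11))^(-1)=(1 12)(2 11)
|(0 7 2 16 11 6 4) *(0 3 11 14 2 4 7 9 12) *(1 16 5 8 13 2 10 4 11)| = 12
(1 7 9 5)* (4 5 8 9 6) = (1 7 6 4 5)(8 9) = [0, 7, 2, 3, 5, 1, 4, 6, 9, 8]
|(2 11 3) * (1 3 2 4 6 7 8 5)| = |(1 3 4 6 7 8 5)(2 11)| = 14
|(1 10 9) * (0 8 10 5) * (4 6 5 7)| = 9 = |(0 8 10 9 1 7 4 6 5)|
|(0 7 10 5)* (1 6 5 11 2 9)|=9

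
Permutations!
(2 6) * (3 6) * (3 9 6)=(2 9 6)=[0, 1, 9, 3, 4, 5, 2, 7, 8, 6]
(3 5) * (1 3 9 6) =(1 3 5 9 6) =[0, 3, 2, 5, 4, 9, 1, 7, 8, 6]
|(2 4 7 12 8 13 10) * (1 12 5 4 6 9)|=|(1 12 8 13 10 2 6 9)(4 7 5)|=24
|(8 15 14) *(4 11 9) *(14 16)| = 12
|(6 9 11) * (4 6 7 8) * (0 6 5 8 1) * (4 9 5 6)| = |(0 4 6 5 8 9 11 7 1)| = 9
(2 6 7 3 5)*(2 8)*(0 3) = (0 3 5 8 2 6 7) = [3, 1, 6, 5, 4, 8, 7, 0, 2]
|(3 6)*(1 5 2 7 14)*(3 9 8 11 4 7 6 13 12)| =|(1 5 2 6 9 8 11 4 7 14)(3 13 12)| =30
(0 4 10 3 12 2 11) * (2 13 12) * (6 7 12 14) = [4, 1, 11, 2, 10, 5, 7, 12, 8, 9, 3, 0, 13, 14, 6] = (0 4 10 3 2 11)(6 7 12 13 14)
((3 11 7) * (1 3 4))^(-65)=(11)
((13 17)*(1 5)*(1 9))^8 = (17)(1 9 5)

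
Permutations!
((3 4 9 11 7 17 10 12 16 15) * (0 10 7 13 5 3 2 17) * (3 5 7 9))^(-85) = ((0 10 12 16 15 2 17 9 11 13 7)(3 4))^(-85) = (0 16 17 13 10 15 9 7 12 2 11)(3 4)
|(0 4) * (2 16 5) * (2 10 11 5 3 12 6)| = 30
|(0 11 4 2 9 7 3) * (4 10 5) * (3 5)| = |(0 11 10 3)(2 9 7 5 4)| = 20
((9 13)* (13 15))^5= (9 13 15)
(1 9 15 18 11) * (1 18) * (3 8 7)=(1 9 15)(3 8 7)(11 18)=[0, 9, 2, 8, 4, 5, 6, 3, 7, 15, 10, 18, 12, 13, 14, 1, 16, 17, 11]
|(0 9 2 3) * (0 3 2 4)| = 3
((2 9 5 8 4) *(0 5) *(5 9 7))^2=((0 9)(2 7 5 8 4))^2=(9)(2 5 4 7 8)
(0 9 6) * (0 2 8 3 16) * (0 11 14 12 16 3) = (0 9 6 2 8)(11 14 12 16) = [9, 1, 8, 3, 4, 5, 2, 7, 0, 6, 10, 14, 16, 13, 12, 15, 11]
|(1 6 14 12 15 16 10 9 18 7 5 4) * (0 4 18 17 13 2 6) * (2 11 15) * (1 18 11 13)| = 12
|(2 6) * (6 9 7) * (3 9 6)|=|(2 6)(3 9 7)|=6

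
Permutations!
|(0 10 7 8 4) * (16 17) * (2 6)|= 10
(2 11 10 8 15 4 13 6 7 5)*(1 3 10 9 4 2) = (1 3 10 8 15 2 11 9 4 13 6 7 5) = [0, 3, 11, 10, 13, 1, 7, 5, 15, 4, 8, 9, 12, 6, 14, 2]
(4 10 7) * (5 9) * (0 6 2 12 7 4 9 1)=[6, 0, 12, 3, 10, 1, 2, 9, 8, 5, 4, 11, 7]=(0 6 2 12 7 9 5 1)(4 10)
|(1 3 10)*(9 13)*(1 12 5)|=10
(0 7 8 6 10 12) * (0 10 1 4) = (0 7 8 6 1 4)(10 12) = [7, 4, 2, 3, 0, 5, 1, 8, 6, 9, 12, 11, 10]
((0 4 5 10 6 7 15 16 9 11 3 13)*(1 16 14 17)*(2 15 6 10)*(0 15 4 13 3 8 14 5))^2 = (0 15 2)(1 9 8 17 16 11 14)(4 13 5)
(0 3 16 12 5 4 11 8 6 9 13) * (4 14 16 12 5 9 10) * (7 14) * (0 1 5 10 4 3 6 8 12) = [6, 5, 2, 0, 11, 7, 4, 14, 8, 13, 3, 12, 9, 1, 16, 15, 10] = (0 6 4 11 12 9 13 1 5 7 14 16 10 3)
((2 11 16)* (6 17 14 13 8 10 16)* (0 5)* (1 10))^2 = (1 16 11 17 13)(2 6 14 8 10)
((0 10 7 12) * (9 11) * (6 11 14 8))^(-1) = ((0 10 7 12)(6 11 9 14 8))^(-1) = (0 12 7 10)(6 8 14 9 11)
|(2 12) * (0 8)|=2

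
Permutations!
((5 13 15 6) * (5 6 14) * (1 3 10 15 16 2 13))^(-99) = (16)(1 15)(3 14)(5 10)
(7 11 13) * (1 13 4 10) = [0, 13, 2, 3, 10, 5, 6, 11, 8, 9, 1, 4, 12, 7] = (1 13 7 11 4 10)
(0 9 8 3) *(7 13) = (0 9 8 3)(7 13) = [9, 1, 2, 0, 4, 5, 6, 13, 3, 8, 10, 11, 12, 7]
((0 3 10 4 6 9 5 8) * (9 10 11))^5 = (0 8 5 9 11 3)(4 10 6)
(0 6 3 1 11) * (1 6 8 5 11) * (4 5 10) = [8, 1, 2, 6, 5, 11, 3, 7, 10, 9, 4, 0] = (0 8 10 4 5 11)(3 6)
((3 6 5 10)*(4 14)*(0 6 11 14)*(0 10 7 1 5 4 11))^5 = (1 7 5)(11 14)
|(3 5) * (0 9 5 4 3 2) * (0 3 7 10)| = |(0 9 5 2 3 4 7 10)| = 8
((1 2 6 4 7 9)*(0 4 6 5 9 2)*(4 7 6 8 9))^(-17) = (0 7 2 5 4 6 8 9 1)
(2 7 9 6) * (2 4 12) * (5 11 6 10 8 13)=(2 7 9 10 8 13 5 11 6 4 12)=[0, 1, 7, 3, 12, 11, 4, 9, 13, 10, 8, 6, 2, 5]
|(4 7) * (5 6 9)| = |(4 7)(5 6 9)| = 6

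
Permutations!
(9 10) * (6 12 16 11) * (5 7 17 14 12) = [0, 1, 2, 3, 4, 7, 5, 17, 8, 10, 9, 6, 16, 13, 12, 15, 11, 14] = (5 7 17 14 12 16 11 6)(9 10)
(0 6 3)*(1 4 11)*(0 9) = (0 6 3 9)(1 4 11) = [6, 4, 2, 9, 11, 5, 3, 7, 8, 0, 10, 1]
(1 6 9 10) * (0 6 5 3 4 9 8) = (0 6 8)(1 5 3 4 9 10) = [6, 5, 2, 4, 9, 3, 8, 7, 0, 10, 1]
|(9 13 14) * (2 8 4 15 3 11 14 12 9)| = 21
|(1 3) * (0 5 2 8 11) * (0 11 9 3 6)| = |(11)(0 5 2 8 9 3 1 6)| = 8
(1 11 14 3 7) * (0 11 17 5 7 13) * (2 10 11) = (0 2 10 11 14 3 13)(1 17 5 7) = [2, 17, 10, 13, 4, 7, 6, 1, 8, 9, 11, 14, 12, 0, 3, 15, 16, 5]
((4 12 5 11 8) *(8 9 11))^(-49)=((4 12 5 8)(9 11))^(-49)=(4 8 5 12)(9 11)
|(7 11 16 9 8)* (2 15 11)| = 7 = |(2 15 11 16 9 8 7)|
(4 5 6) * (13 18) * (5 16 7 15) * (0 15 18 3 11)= (0 15 5 6 4 16 7 18 13 3 11)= [15, 1, 2, 11, 16, 6, 4, 18, 8, 9, 10, 0, 12, 3, 14, 5, 7, 17, 13]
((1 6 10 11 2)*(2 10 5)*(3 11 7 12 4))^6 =(12)(1 5)(2 6)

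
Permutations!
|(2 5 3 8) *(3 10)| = 5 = |(2 5 10 3 8)|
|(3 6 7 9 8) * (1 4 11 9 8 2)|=|(1 4 11 9 2)(3 6 7 8)|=20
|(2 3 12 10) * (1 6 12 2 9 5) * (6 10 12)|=|(12)(1 10 9 5)(2 3)|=4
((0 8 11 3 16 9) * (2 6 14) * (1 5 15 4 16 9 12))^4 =(0 9 3 11 8)(1 16 15)(2 6 14)(4 5 12)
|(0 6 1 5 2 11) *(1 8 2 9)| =|(0 6 8 2 11)(1 5 9)| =15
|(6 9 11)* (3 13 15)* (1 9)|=|(1 9 11 6)(3 13 15)|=12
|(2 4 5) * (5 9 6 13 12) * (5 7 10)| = |(2 4 9 6 13 12 7 10 5)| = 9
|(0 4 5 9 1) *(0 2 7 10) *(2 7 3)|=14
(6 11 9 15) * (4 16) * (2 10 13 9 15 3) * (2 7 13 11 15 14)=[0, 1, 10, 7, 16, 5, 15, 13, 8, 3, 11, 14, 12, 9, 2, 6, 4]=(2 10 11 14)(3 7 13 9)(4 16)(6 15)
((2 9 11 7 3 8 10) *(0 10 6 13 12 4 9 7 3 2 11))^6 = (0 13 11 4 8)(3 9 6 10 12)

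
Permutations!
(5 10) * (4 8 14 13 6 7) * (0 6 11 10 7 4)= (0 6 4 8 14 13 11 10 5 7)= [6, 1, 2, 3, 8, 7, 4, 0, 14, 9, 5, 10, 12, 11, 13]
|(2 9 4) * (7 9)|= 4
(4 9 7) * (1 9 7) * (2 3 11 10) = (1 9)(2 3 11 10)(4 7) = [0, 9, 3, 11, 7, 5, 6, 4, 8, 1, 2, 10]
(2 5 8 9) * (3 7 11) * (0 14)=(0 14)(2 5 8 9)(3 7 11)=[14, 1, 5, 7, 4, 8, 6, 11, 9, 2, 10, 3, 12, 13, 0]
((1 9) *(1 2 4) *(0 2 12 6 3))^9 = (0 2 4 1 9 12 6 3)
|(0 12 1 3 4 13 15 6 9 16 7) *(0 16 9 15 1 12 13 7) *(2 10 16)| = |(0 13 1 3 4 7 2 10 16)(6 15)| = 18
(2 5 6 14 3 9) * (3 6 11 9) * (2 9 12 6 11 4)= (2 5 4)(6 14 11 12)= [0, 1, 5, 3, 2, 4, 14, 7, 8, 9, 10, 12, 6, 13, 11]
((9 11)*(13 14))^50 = ((9 11)(13 14))^50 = (14)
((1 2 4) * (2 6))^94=((1 6 2 4))^94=(1 2)(4 6)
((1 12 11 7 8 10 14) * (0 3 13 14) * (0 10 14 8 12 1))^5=((0 3 13 8 14)(7 12 11))^5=(14)(7 11 12)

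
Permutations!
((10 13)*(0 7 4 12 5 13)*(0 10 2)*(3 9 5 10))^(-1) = (0 2 13 5 9 3 10 12 4 7)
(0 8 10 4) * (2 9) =(0 8 10 4)(2 9) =[8, 1, 9, 3, 0, 5, 6, 7, 10, 2, 4]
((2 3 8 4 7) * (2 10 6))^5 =(2 10 4 3 6 7 8)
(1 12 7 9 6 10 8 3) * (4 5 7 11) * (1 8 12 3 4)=(1 3 8 4 5 7 9 6 10 12 11)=[0, 3, 2, 8, 5, 7, 10, 9, 4, 6, 12, 1, 11]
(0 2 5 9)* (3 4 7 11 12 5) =(0 2 3 4 7 11 12 5 9) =[2, 1, 3, 4, 7, 9, 6, 11, 8, 0, 10, 12, 5]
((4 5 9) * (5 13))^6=((4 13 5 9))^6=(4 5)(9 13)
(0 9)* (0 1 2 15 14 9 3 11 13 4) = (0 3 11 13 4)(1 2 15 14 9) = [3, 2, 15, 11, 0, 5, 6, 7, 8, 1, 10, 13, 12, 4, 9, 14]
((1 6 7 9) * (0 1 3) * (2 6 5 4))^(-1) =((0 1 5 4 2 6 7 9 3))^(-1) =(0 3 9 7 6 2 4 5 1)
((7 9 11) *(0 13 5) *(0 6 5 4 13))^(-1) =(4 13)(5 6)(7 11 9)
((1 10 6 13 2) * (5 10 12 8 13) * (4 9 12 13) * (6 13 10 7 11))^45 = ((1 10 13 2)(4 9 12 8)(5 7 11 6))^45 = (1 10 13 2)(4 9 12 8)(5 7 11 6)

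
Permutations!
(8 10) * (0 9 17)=(0 9 17)(8 10)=[9, 1, 2, 3, 4, 5, 6, 7, 10, 17, 8, 11, 12, 13, 14, 15, 16, 0]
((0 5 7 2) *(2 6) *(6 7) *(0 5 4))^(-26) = (7)(2 5 6) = ((7)(0 4)(2 5 6))^(-26)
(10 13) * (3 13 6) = (3 13 10 6) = [0, 1, 2, 13, 4, 5, 3, 7, 8, 9, 6, 11, 12, 10]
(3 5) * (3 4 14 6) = [0, 1, 2, 5, 14, 4, 3, 7, 8, 9, 10, 11, 12, 13, 6] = (3 5 4 14 6)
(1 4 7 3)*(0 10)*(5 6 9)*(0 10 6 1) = (10)(0 6 9 5 1 4 7 3) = [6, 4, 2, 0, 7, 1, 9, 3, 8, 5, 10]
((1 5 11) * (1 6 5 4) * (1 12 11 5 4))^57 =((4 12 11 6))^57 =(4 12 11 6)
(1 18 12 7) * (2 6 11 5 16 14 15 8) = (1 18 12 7)(2 6 11 5 16 14 15 8) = [0, 18, 6, 3, 4, 16, 11, 1, 2, 9, 10, 5, 7, 13, 15, 8, 14, 17, 12]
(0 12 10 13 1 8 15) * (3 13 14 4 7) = (0 12 10 14 4 7 3 13 1 8 15) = [12, 8, 2, 13, 7, 5, 6, 3, 15, 9, 14, 11, 10, 1, 4, 0]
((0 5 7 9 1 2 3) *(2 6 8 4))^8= ((0 5 7 9 1 6 8 4 2 3))^8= (0 2 8 1 7)(3 4 6 9 5)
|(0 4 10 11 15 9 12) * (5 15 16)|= |(0 4 10 11 16 5 15 9 12)|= 9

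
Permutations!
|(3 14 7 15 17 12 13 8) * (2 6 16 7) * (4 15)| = 12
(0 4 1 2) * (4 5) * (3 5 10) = [10, 2, 0, 5, 1, 4, 6, 7, 8, 9, 3] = (0 10 3 5 4 1 2)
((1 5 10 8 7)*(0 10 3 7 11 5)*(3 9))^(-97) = (0 8 5 3 1 10 11 9 7)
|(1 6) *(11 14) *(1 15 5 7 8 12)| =|(1 6 15 5 7 8 12)(11 14)| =14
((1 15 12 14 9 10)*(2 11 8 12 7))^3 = (1 2 12 10 7 8 9 15 11 14)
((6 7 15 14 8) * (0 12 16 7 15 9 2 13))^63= (16)(6 8 14 15)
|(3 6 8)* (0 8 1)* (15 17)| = |(0 8 3 6 1)(15 17)| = 10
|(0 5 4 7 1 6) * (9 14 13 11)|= |(0 5 4 7 1 6)(9 14 13 11)|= 12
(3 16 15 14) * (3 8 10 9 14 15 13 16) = (8 10 9 14)(13 16) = [0, 1, 2, 3, 4, 5, 6, 7, 10, 14, 9, 11, 12, 16, 8, 15, 13]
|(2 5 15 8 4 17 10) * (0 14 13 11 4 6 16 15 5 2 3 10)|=12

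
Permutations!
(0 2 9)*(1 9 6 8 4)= (0 2 6 8 4 1 9)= [2, 9, 6, 3, 1, 5, 8, 7, 4, 0]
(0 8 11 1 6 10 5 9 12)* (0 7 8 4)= [4, 6, 2, 3, 0, 9, 10, 8, 11, 12, 5, 1, 7]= (0 4)(1 6 10 5 9 12 7 8 11)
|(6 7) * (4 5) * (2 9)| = |(2 9)(4 5)(6 7)| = 2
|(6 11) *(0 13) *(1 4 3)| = |(0 13)(1 4 3)(6 11)| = 6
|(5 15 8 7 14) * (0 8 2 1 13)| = 9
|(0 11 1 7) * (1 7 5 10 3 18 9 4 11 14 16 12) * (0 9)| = 36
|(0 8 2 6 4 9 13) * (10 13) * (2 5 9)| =|(0 8 5 9 10 13)(2 6 4)| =6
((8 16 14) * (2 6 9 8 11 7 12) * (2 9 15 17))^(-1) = ((2 6 15 17)(7 12 9 8 16 14 11))^(-1) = (2 17 15 6)(7 11 14 16 8 9 12)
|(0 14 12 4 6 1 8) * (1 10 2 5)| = |(0 14 12 4 6 10 2 5 1 8)| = 10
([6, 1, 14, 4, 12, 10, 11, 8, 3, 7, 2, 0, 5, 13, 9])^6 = (2 4 9 5 8)(3 14 12 7 10)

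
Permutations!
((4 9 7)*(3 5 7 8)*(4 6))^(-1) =((3 5 7 6 4 9 8))^(-1) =(3 8 9 4 6 7 5)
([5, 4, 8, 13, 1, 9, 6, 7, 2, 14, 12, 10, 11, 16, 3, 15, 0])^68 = [13, 1, 2, 9, 4, 16, 6, 7, 8, 0, 11, 12, 10, 14, 5, 15, 3]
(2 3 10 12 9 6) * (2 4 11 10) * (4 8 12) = (2 3)(4 11 10)(6 8 12 9) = [0, 1, 3, 2, 11, 5, 8, 7, 12, 6, 4, 10, 9]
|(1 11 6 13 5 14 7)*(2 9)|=|(1 11 6 13 5 14 7)(2 9)|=14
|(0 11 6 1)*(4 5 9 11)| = 7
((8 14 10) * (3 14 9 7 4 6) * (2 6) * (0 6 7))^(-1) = ((0 6 3 14 10 8 9)(2 7 4))^(-1) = (0 9 8 10 14 3 6)(2 4 7)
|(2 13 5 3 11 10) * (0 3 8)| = 8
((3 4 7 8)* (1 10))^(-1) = (1 10)(3 8 7 4)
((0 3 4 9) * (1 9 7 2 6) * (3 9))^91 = ((0 9)(1 3 4 7 2 6))^91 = (0 9)(1 3 4 7 2 6)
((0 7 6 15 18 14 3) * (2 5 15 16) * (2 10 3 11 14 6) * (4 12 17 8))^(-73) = ((0 7 2 5 15 18 6 16 10 3)(4 12 17 8)(11 14))^(-73) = (0 16 15 7 10 18 2 3 6 5)(4 8 17 12)(11 14)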